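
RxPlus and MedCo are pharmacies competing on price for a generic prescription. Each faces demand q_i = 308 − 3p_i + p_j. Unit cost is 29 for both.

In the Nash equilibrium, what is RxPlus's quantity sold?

RxPlus's profit: π = (p_{RxPlus} − 29)(308 − 3p_{RxPlus} + p_{MedCo}).
∂π/∂p_{RxPlus} = 395 − 6p_{RxPlus} + p_{MedCo} = 0 ⇒ p_{RxPlus} = 395/6 + (1/6)p_{MedCo}.
Setting p_{RxPlus} = p_{MedCo} in the reaction function: p_{RxPlus} = 395/6 + (1/6)p_{RxPlus}, so p_{RxPlus} = (395/6) / (5/6) = 79.
q_{RxPlus} = 308 − 3·79 + 79 = 150.

150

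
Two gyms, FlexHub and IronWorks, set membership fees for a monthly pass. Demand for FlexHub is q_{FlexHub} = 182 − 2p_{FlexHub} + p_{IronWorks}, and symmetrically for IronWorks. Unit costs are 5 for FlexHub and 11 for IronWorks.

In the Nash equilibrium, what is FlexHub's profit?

7152.08

FlexHub's profit: π = (p_{FlexHub} − 5)(182 − 2p_{FlexHub} + p_{IronWorks}).
∂π/∂p_{FlexHub} = 192 − 4p_{FlexHub} + p_{IronWorks} = 0 ⇒ p_{FlexHub} = 48 + 0.25p_{IronWorks}.
Similarly p_{IronWorks} = 51 + 0.25p_{FlexHub}.
Plugging p_{IronWorks} into FlexHub's best response: p_{FlexHub} = 48 + 0.25(51 + 0.25p_{FlexHub}) ⇒ 0.9375p_{FlexHub} = 60.75, so p_{FlexHub} = 64.8.
Then p_{IronWorks} = 51 + 0.25·64.8 = 67.2.
q_{FlexHub} = 182 − 2·64.8 + 67.2 = 119.6.
Profit = (64.8 − 5)·119.6 = 7152.08.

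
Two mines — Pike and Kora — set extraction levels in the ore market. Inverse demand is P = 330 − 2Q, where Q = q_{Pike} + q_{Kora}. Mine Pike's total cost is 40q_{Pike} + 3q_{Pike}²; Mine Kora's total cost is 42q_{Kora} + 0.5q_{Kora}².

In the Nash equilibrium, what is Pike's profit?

Mine Pike's profit: π = q_{Pike}(330 − 2(q_{Pike} + q_{Kora})) − 40q_{Pike} − 3q_{Pike}².
∂π/∂q_{Pike} = 290 − 10q_{Pike} − 2q_{Kora} = 0, so q_{Pike} = 29 − 0.2q_{Kora}.
For Kora: ∂π/∂q_{Kora} = 288 − 5q_{Kora} − 2q_{Pike} = 0 ⇒ q_{Kora} = 57.6 − 0.4q_{Pike}.
Substituting the second reaction function into the first: q_{Pike} = 29 − 0.2(57.6 − 0.4q_{Pike}), which gives 0.92q_{Pike} = 17.48 ⇒ q_{Pike} = 19.
Then q_{Kora} = 57.6 − 0.4·19 = 50.
Price P = 330 − 2·69 = 192.
Pike's profit: (192 − 40)·19 − 3(19)² = 1805.

1805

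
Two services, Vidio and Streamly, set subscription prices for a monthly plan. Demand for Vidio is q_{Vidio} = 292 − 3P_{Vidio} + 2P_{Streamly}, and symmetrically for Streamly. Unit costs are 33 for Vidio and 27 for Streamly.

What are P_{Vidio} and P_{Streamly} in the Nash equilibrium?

Vidio's profit: π = (P_{Vidio} − 33)(292 − 3P_{Vidio} + 2P_{Streamly}).
∂π/∂P_{Vidio} = 391 − 6P_{Vidio} + 2P_{Streamly} = 0 ⇒ P_{Vidio} = 391/6 + (1/3)P_{Streamly}.
Similarly P_{Streamly} = 373/6 + (1/3)P_{Vidio}.
Solving the two reaction functions simultaneously: (1 − (1/3)(1/3))P_{Vidio} = 391/6 + (1/3)·(373/6), so (8/9)P_{Vidio} = 773/9 and P_{Vidio} = 96.625.
Then P_{Streamly} = 373/6 + (1/3)·96.625 = 94.375.

96.625, 94.375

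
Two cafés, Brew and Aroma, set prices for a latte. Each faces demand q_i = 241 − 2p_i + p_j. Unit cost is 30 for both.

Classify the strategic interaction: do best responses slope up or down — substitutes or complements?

strategic complements

Brew's profit: π = (p_{Brew} − 30)(241 − 2p_{Brew} + p_{Aroma}).
∂π/∂p_{Brew} = 301 − 4p_{Brew} + p_{Aroma} = 0 ⇒ p_{Brew} = 75.25 + 0.25p_{Aroma}.
The best-response slope dp_{Brew}/dp_{Aroma} = 0.25 > 0: the reaction function is upward-sloping, so the choices are strategic complements.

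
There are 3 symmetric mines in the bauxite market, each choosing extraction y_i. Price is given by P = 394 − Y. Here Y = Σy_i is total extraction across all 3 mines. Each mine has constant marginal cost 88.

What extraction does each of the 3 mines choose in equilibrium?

A representative mine's profit is π_i = y_i(394 − Y) − 88y_i, with Y = y_i + Σ_{j≠i} y_j.
First-order condition: 306 − 2y_i − Σ_{j≠i} y_j = 0.
In a symmetric equilibrium every mine chooses the same y, so Σ_{j≠i} y_j = 2y. The condition becomes 306 − 4y = 0, giving y = 306/4 = 76.5.

76.5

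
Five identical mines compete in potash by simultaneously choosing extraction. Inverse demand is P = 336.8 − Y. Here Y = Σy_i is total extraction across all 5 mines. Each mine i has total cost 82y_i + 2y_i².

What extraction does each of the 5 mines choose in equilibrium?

25.48

A representative mine's profit is π_i = y_i(336.8 − Y) − 82y_i − 2y_i², with Y = y_i + Σ_{j≠i} y_j.
First-order condition: 254.8 − 6y_i − Σ_{j≠i} y_j = 0.
In a symmetric equilibrium every mine chooses the same y, so Σ_{j≠i} y_j = 4y. The condition becomes 254.8 − 10y = 0, giving y = 254.8/10 = 25.48.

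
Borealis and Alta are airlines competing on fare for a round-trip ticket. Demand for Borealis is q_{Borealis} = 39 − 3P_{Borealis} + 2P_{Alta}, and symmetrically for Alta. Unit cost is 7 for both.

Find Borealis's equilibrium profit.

Borealis's profit: π = (P_{Borealis} − 7)(39 − 3P_{Borealis} + 2P_{Alta}).
∂π/∂P_{Borealis} = 60 − 6P_{Borealis} + 2P_{Alta} = 0 ⇒ P_{Borealis} = 10 + (1/3)P_{Alta}.
Setting P_{Borealis} = P_{Alta} in the reaction function: P_{Borealis} = 10 + (1/3)P_{Borealis}, so P_{Borealis} = 10 / (2/3) = 15.
q_{Borealis} = 39 − 3·15 + 2·15 = 24.
Profit = (15 − 7)·24 = 192.

192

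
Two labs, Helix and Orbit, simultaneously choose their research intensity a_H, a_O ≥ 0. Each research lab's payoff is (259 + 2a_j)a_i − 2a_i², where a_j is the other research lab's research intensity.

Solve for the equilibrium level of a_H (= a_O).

Helix's payoff is (259 + 2a_O)a_H − 2a_H².
∂π/∂a_H = 259 + 2a_O − 4a_H = 0, so a_H = 64.75 + 0.5a_O.
Setting a_H = a_O in the reaction function: a_H = 64.75 + 0.5a_H, so a_H = 64.75 / 0.5 = 129.5.

129.5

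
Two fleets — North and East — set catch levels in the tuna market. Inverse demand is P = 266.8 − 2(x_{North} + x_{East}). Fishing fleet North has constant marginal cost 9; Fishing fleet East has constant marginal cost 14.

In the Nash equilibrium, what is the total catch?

Fishing fleet North's profit: π = x_{North}(266.8 − 2(x_{North} + x_{East})) − 9x_{North}.
∂π/∂x_{North} = 257.8 − 4x_{North} − 2x_{East} = 0, so x_{North} = 64.45 − 0.5x_{East}.
By the same steps for East: x_{East} = 63.2 − 0.5x_{North}.
Substituting the second reaction function into the first: x_{North} = 64.45 − 0.5(63.2 − 0.5x_{North}), which gives 0.75x_{North} = 32.85 ⇒ x_{North} = 43.8.
Then x_{East} = 63.2 − 0.5·43.8 = 41.3.
Total catch: 43.8 + 41.3 = 85.1.

85.1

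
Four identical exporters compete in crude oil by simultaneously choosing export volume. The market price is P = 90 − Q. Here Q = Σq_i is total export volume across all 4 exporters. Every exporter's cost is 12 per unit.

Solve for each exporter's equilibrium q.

15.6

A representative exporter's profit is π_i = q_i(90 − Q) − 12q_i, with Q = q_i + Σ_{j≠i} q_j.
First-order condition: 78 − 2q_i − Σ_{j≠i} q_j = 0.
Imposing symmetry (q_j = q for all j) turns Σ_{j≠i} q_j into 3q, so 78 = 5q and q = 15.6.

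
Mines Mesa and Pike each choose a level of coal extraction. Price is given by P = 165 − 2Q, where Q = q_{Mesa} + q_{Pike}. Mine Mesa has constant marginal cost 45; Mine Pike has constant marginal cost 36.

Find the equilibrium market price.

Mine Mesa's profit: π = q_{Mesa}(165 − 2(q_{Mesa} + q_{Pike})) − 45q_{Mesa}.
∂π/∂q_{Mesa} = 120 − 4q_{Mesa} − 2q_{Pike} = 0, so q_{Mesa} = 30 − 0.5q_{Pike}.
By the same steps for Pike: q_{Pike} = 32.25 − 0.5q_{Mesa}.
Substituting the second reaction function into the first: q_{Mesa} = 30 − 0.5(32.25 − 0.5q_{Mesa}), which gives 0.75q_{Mesa} = 13.875 ⇒ q_{Mesa} = 18.5.
Then q_{Pike} = 32.25 − 0.5·18.5 = 23.
Equilibrium price: P = 165 − 2·41.5 = 82.

82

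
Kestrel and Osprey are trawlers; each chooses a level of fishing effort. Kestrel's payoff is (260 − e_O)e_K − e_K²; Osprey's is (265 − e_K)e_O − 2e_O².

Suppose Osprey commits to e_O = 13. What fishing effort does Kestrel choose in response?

Expanding Kestrel's payoff: 260e_K − e_Oe_K − e_K².
∂π/∂e_K = 260 − e_O − 2e_K = 0, so e_K = 130 − 0.5e_O.
At e_O = 13: e_K = 130 − 0.5·13 = 123.5.

123.5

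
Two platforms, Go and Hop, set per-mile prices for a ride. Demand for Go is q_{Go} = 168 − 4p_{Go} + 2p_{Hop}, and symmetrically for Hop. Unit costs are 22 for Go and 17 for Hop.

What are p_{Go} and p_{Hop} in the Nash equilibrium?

Go's profit: π = (p_{Go} − 22)(168 − 4p_{Go} + 2p_{Hop}).
∂π/∂p_{Go} = 256 − 8p_{Go} + 2p_{Hop} = 0 ⇒ p_{Go} = 32 + 0.25p_{Hop}.
Similarly p_{Hop} = 29.5 + 0.25p_{Go}.
Plugging p_{Hop} into Go's best response: p_{Go} = 32 + 0.25(29.5 + 0.25p_{Go}) ⇒ 0.9375p_{Go} = 39.375, so p_{Go} = 42.
Then p_{Hop} = 29.5 + 0.25·42 = 40.

42, 40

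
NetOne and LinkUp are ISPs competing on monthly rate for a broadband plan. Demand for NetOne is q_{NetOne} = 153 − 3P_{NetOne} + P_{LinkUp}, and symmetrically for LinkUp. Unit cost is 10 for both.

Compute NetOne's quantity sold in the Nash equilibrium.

NetOne's profit: π = (P_{NetOne} − 10)(153 − 3P_{NetOne} + P_{LinkUp}).
∂π/∂P_{NetOne} = 183 − 6P_{NetOne} + P_{LinkUp} = 0 ⇒ P_{NetOne} = 30.5 + (1/6)P_{LinkUp}.
By symmetry P_{LinkUp} = P_{NetOne}; substituting into the reaction function, (5/6)P_{NetOne} = 30.5 and P_{NetOne} = 36.6.
q_{NetOne} = 153 − 3·36.6 + 36.6 = 79.8.

79.8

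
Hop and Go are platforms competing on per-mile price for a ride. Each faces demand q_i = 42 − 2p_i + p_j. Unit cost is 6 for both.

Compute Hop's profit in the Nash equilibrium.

Hop's profit: π = (p_{Hop} − 6)(42 − 2p_{Hop} + p_{Go}).
∂π/∂p_{Hop} = 54 − 4p_{Hop} + p_{Go} = 0 ⇒ p_{Hop} = 13.5 + 0.25p_{Go}.
By symmetry p_{Go} = p_{Hop}; substituting into the reaction function, 0.75p_{Hop} = 13.5 and p_{Hop} = 18.
q_{Hop} = 42 − 2·18 + 18 = 24.
Profit = (18 − 6)·24 = 288.

288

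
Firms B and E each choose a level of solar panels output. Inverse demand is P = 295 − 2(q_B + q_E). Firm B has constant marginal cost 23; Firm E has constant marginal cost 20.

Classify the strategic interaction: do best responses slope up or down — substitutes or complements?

Firm B's profit: π = q_B(295 − 2(q_B + q_E)) − 23q_B.
∂π/∂q_B = 272 − 4q_B − 2q_E = 0, so q_B = 68 − 0.5q_E.
The best-response slope dq_B/dq_E = −0.5 < 0: the reaction function is downward-sloping, so the choices are strategic substitutes.

strategic substitutes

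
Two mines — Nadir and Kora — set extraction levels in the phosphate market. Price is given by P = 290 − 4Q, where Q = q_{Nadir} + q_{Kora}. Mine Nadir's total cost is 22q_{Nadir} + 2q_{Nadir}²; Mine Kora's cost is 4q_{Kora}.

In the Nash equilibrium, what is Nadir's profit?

937.5

Mine Nadir's profit: π = q_{Nadir}(290 − 4(q_{Nadir} + q_{Kora})) − 22q_{Nadir} − 2q_{Nadir}².
∂π/∂q_{Nadir} = 268 − 12q_{Nadir} − 4q_{Kora} = 0, so q_{Nadir} = 67/3 − (1/3)q_{Kora}.
For Kora: ∂π/∂q_{Kora} = 286 − 8q_{Kora} − 4q_{Nadir} = 0 ⇒ q_{Kora} = 35.75 − 0.5q_{Nadir}.
Plugging q_{Kora} into Nadir's best response: q_{Nadir} = 67/3 − (1/3)(35.75 − 0.5q_{Nadir}) ⇒ (5/6)q_{Nadir} = 125/12, so q_{Nadir} = 12.5.
Then q_{Kora} = 35.75 − 0.5·12.5 = 29.5.
Price P = 290 − 4·42 = 122.
Nadir's profit: (122 − 22)·12.5 − 2(12.5)² = 937.5.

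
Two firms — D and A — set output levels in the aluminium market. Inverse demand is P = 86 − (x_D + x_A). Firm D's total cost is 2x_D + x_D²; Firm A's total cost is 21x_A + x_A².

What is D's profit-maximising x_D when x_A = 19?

16.25

Firm D's profit: π = x_D(86 − (x_D + x_A)) − 2x_D − x_D².
∂π/∂x_D = 84 − 4x_D − x_A = 0, so x_D = 21 − 0.25x_A.
At x_A = 19: x_D = 21 − 0.25·19 = 16.25.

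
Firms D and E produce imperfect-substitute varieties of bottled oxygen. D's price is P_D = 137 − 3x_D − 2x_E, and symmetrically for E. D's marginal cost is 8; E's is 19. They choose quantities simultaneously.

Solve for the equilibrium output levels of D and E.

16.8125, 14.0625

Firm D's profit: π = x_D(137 − 3x_D − 2x_E) − 8x_D.
∂π/∂x_D = 129 − 6x_D − 2x_E = 0 ⇒ x_D = 21.5 − (1/3)x_E.
Similarly x_E = 59/3 − (1/3)x_D.
Solving the two reaction functions simultaneously: (1 − (−1/3)(−1/3))x_D = 21.5 − (1/3)·(59/3), so (8/9)x_D = 269/18 and x_D = 16.8125.
Then x_E = 59/3 − (1/3)·16.8125 = 14.0625.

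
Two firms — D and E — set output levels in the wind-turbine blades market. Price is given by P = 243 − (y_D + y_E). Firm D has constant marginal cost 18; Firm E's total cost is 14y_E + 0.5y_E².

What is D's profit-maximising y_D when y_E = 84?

70.5

Firm D's profit: π = y_D(243 − (y_D + y_E)) − 18y_D.
∂π/∂y_D = 225 − 2y_D − y_E = 0, so y_D = 112.5 − 0.5y_E.
At y_E = 84: y_D = 112.5 − 0.5·84 = 70.5.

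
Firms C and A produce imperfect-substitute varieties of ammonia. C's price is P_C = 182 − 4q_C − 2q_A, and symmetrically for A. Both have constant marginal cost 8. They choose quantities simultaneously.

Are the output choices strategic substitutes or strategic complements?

strategic substitutes

Firm C's profit: π = q_C(182 − 4q_C − 2q_A) − 8q_C.
∂π/∂q_C = 174 − 8q_C − 2q_A = 0 ⇒ q_C = 21.75 − 0.25q_A.
The best-response slope dq_C/dq_A = −0.25 < 0: the reaction function is downward-sloping, so the choices are strategic substitutes.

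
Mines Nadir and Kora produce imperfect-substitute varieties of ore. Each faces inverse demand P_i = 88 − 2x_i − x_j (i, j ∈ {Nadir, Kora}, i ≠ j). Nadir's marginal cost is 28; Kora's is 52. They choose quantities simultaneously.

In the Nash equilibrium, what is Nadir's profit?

Mine Nadir's profit: π = x_{Nadir}(88 − 2x_{Nadir} − x_{Kora}) − 28x_{Nadir}.
∂π/∂x_{Nadir} = 60 − 4x_{Nadir} − x_{Kora} = 0 ⇒ x_{Nadir} = 15 − 0.25x_{Kora}.
Similarly x_{Kora} = 9 − 0.25x_{Nadir}.
Plugging x_{Kora} into Nadir's best response: x_{Nadir} = 15 − 0.25(9 − 0.25x_{Nadir}) ⇒ 0.9375x_{Nadir} = 12.75, so x_{Nadir} = 13.6.
Then x_{Kora} = 9 − 0.25·13.6 = 5.6.
P_{Nadir} = 88 − 2·13.6 − 5.6 = 55.2.
Profit = (55.2 − 28)·13.6 = 369.92.

369.92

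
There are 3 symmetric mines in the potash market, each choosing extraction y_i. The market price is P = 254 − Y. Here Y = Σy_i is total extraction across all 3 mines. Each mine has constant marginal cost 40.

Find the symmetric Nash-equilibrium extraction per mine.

A representative mine's profit is π_i = y_i(254 − Y) − 40y_i, with Y = y_i + Σ_{j≠i} y_j.
First-order condition: 214 − 2y_i − Σ_{j≠i} y_j = 0.
In a symmetric equilibrium every mine chooses the same y, so Σ_{j≠i} y_j = 2y. The condition becomes 214 − 4y = 0, giving y = 214/4 = 53.5.

53.5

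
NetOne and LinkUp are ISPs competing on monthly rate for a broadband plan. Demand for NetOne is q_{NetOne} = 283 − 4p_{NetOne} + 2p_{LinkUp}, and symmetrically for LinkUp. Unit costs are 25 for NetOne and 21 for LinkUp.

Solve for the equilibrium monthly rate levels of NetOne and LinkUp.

NetOne's profit: π = (p_{NetOne} − 25)(283 − 4p_{NetOne} + 2p_{LinkUp}).
∂π/∂p_{NetOne} = 383 − 8p_{NetOne} + 2p_{LinkUp} = 0 ⇒ p_{NetOne} = 47.875 + 0.25p_{LinkUp}.
Similarly p_{LinkUp} = 45.875 + 0.25p_{NetOne}.
Substituting the second reaction function into the first: p_{NetOne} = 47.875 + 0.25(45.875 + 0.25p_{NetOne}), which gives 0.9375p_{NetOne} = 1899/32 ⇒ p_{NetOne} = 63.3.
Then p_{LinkUp} = 45.875 + 0.25·63.3 = 61.7.

63.3, 61.7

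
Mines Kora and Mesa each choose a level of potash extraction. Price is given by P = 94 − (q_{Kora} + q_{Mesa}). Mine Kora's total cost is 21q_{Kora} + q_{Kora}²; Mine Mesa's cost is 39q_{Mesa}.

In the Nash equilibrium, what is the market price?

60

Mine Kora's profit: π = q_{Kora}(94 − (q_{Kora} + q_{Mesa})) − 21q_{Kora} − q_{Kora}².
∂π/∂q_{Kora} = 73 − 4q_{Kora} − q_{Mesa} = 0, so q_{Kora} = 18.25 − 0.25q_{Mesa}.
For Mesa: ∂π/∂q_{Mesa} = 55 − 2q_{Mesa} − q_{Kora} = 0 ⇒ q_{Mesa} = 27.5 − 0.5q_{Kora}.
Substituting the second reaction function into the first: q_{Kora} = 18.25 − 0.25(27.5 − 0.5q_{Kora}), which gives 0.875q_{Kora} = 11.375 ⇒ q_{Kora} = 13.
Then q_{Mesa} = 27.5 − 0.5·13 = 21.
Equilibrium price: P = 94 − 34 = 60.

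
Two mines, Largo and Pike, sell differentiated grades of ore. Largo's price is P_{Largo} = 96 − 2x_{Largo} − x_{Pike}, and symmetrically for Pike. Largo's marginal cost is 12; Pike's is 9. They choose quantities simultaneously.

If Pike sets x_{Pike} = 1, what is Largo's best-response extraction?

20.75

Mine Largo's profit: π = x_{Largo}(96 − 2x_{Largo} − x_{Pike}) − 12x_{Largo}.
∂π/∂x_{Largo} = 84 − 4x_{Largo} − x_{Pike} = 0 ⇒ x_{Largo} = 21 − 0.25x_{Pike}.
At x_{Pike} = 1: x_{Largo} = 21 − 0.25·1 = 20.75.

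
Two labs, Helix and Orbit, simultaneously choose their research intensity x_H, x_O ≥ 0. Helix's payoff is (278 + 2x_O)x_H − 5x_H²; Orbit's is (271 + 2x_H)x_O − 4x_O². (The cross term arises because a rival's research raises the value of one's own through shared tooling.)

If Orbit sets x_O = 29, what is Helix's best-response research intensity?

33.6

Expanding Helix's payoff: 278x_H + 2x_Ox_H − 5x_H².
∂π/∂x_H = 278 + 2x_O − 10x_H = 0, so x_H = 27.8 + 0.2x_O.
At x_O = 29: x_H = 27.8 + 0.2·29 = 33.6.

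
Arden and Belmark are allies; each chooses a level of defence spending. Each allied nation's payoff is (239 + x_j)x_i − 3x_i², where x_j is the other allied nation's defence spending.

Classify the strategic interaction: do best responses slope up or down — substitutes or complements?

strategic complements

Arden's payoff is (239 + x_B)x_A − 3x_A².
∂π/∂x_A = 239 + x_B − 6x_A = 0, so x_A = 239/6 + (1/6)x_B.
The best-response slope dx_A/dx_B = 1/6 > 0: the reaction function is upward-sloping, so the choices are strategic complements.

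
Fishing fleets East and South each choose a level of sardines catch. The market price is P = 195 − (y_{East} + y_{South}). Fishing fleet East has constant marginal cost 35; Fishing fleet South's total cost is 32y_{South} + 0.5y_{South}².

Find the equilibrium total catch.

Fishing fleet East's profit: π = y_{East}(195 − (y_{East} + y_{South})) − 35y_{East}.
∂π/∂y_{East} = 160 − 2y_{East} − y_{South} = 0, so y_{East} = 80 − 0.5y_{South}.
For South: ∂π/∂y_{South} = 163 − 3y_{South} − y_{East} = 0 ⇒ y_{South} = 163/3 − (1/3)y_{East}.
Substituting the second reaction function into the first: y_{East} = 80 − 0.5(163/3 − (1/3)y_{East}), which gives (5/6)y_{East} = 317/6 ⇒ y_{East} = 63.4.
Then y_{South} = 163/3 − (1/3)·63.4 = 33.2.
Total catch: 63.4 + 33.2 = 96.6.

96.6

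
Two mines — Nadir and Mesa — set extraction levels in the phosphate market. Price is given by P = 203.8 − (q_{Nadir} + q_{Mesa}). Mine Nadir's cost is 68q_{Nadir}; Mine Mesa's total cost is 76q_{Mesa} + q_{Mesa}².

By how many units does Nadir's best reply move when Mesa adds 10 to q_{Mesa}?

Mine Nadir's profit: π = q_{Nadir}(203.8 − (q_{Nadir} + q_{Mesa})) − 68q_{Nadir}.
∂π/∂q_{Nadir} = 135.8 − 2q_{Nadir} − q_{Mesa} = 0, so q_{Nadir} = 67.9 − 0.5q_{Mesa}.
The reaction-function slope is −0.5, so a 10-unit rise in q_{Mesa} moves q_{Nadir} by −0.5 × 10 = −5. Nadir's best response falls — the actions are strategic substitutes.

-5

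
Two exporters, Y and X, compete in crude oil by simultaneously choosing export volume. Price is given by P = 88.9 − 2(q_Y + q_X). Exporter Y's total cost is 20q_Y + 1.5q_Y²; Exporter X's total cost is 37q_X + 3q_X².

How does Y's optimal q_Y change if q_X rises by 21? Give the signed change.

Exporter Y's profit: π = q_Y(88.9 − 2(q_Y + q_X)) − 20q_Y − 1.5q_Y².
∂π/∂q_Y = 68.9 − 7q_Y − 2q_X = 0, so q_Y = 689/70 − (2/7)q_X.
The reaction-function slope is −2/7, so a 21-unit rise in q_X moves q_Y by −2/7 × 21 = −6. Y's best response falls — the actions are strategic substitutes.

-6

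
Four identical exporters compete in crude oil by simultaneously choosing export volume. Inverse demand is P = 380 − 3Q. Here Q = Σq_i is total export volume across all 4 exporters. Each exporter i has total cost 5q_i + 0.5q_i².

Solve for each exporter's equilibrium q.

23.4375

A representative exporter's profit is π_i = q_i(380 − 3Q) − 5q_i − 0.5q_i², with Q = q_i + Σ_{j≠i} q_j.
First-order condition: 375 − 7q_i − 3Σ_{j≠i} q_j = 0.
With identical exporters, set every q_j = q: then 375 − 7q − 9q = 0, i.e. q = 375/16 = 23.4375.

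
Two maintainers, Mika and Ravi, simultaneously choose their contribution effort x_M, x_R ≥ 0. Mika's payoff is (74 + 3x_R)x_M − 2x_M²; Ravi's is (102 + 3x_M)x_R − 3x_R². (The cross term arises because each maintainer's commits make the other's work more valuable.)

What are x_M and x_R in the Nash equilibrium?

Expanding Mika's payoff: 74x_M + 3x_Rx_M − 2x_M².
∂π/∂x_M = 74 + 3x_R − 4x_M = 0, so x_M = 18.5 + 0.75x_R.
Likewise for Ravi: x_R = 17 + 0.5x_M.
Solving the two reaction functions simultaneously: (1 − (0.75)(0.5))x_M = 18.5 + 0.75·17, so 0.625x_M = 31.25 and x_M = 50.
Then x_R = 17 + 0.5·50 = 42.

50, 42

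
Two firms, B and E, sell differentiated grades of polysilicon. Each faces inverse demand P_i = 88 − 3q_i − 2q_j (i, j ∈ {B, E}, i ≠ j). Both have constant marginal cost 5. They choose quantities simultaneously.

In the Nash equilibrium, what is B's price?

Firm B's profit: π = q_B(88 − 3q_B − 2q_E) − 5q_B.
∂π/∂q_B = 83 − 6q_B − 2q_E = 0 ⇒ q_B = 83/6 − (1/3)q_E.
Setting q_B = q_E in the reaction function: q_B = 83/6 − (1/3)q_B, so q_B = (83/6) / (4/3) = 10.375.
P_B = 88 − 3·10.375 − 2·10.375 = 36.125.

36.125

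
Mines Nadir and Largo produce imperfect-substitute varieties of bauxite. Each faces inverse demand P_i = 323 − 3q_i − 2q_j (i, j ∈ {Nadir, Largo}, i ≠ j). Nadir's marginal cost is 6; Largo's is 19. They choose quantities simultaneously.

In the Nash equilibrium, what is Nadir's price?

127.3125

Mine Nadir's profit: π = q_{Nadir}(323 − 3q_{Nadir} − 2q_{Largo}) − 6q_{Nadir}.
∂π/∂q_{Nadir} = 317 − 6q_{Nadir} − 2q_{Largo} = 0 ⇒ q_{Nadir} = 317/6 − (1/3)q_{Largo}.
Similarly q_{Largo} = 152/3 − (1/3)q_{Nadir}.
Solving the two reaction functions simultaneously: (1 − (−1/3)(−1/3))q_{Nadir} = 317/6 − (1/3)·(152/3), so (8/9)q_{Nadir} = 647/18 and q_{Nadir} = 40.4375.
Then q_{Largo} = 152/3 − (1/3)·40.4375 = 37.1875.
P_{Nadir} = 323 − 3·40.4375 − 2·37.1875 = 127.3125.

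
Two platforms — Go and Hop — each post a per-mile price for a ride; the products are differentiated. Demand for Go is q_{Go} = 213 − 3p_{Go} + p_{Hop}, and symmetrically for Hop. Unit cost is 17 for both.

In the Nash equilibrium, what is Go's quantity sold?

Go's profit: π = (p_{Go} − 17)(213 − 3p_{Go} + p_{Hop}).
∂π/∂p_{Go} = 264 − 6p_{Go} + p_{Hop} = 0 ⇒ p_{Go} = 44 + (1/6)p_{Hop}.
Setting p_{Go} = p_{Hop} in the reaction function: p_{Go} = 44 + (1/6)p_{Go}, so p_{Go} = 44 / (5/6) = 52.8.
q_{Go} = 213 − 3·52.8 + 52.8 = 107.4.

107.4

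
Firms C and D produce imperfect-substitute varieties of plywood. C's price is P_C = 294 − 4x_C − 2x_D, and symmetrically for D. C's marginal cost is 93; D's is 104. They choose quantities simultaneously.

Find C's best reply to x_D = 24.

19.125

Firm C's profit: π = x_C(294 − 4x_C − 2x_D) − 93x_C.
∂π/∂x_C = 201 − 8x_C − 2x_D = 0 ⇒ x_C = 25.125 − 0.25x_D.
At x_D = 24: x_C = 25.125 − 0.25·24 = 19.125.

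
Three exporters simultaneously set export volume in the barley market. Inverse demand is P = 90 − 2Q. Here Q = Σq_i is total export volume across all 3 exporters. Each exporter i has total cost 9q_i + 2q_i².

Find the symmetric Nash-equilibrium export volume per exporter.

A representative exporter's profit is π_i = q_i(90 − 2Q) − 9q_i − 2q_i², with Q = q_i + Σ_{j≠i} q_j.
First-order condition: 81 − 8q_i − 2Σ_{j≠i} q_j = 0.
Imposing symmetry (q_j = q for all j) turns Σ_{j≠i} q_j into 2q, so 81 = 12q and q = 6.75.

6.75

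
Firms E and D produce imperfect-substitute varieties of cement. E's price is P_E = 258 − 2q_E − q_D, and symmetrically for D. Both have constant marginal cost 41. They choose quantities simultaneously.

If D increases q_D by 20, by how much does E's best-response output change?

Firm E's profit: π = q_E(258 − 2q_E − q_D) − 41q_E.
∂π/∂q_E = 217 − 4q_E − q_D = 0 ⇒ q_E = 54.25 − 0.25q_D.
The reaction-function slope is −0.25, so a 20-unit rise in q_D moves q_E by −0.25 × 20 = −5. E's best response falls — the actions are strategic substitutes.

-5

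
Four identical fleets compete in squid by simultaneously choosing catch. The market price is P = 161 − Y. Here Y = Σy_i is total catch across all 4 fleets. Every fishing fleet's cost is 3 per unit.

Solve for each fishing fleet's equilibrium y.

31.6

A representative fishing fleet's profit is π_i = y_i(161 − Y) − 3y_i, with Y = y_i + Σ_{j≠i} y_j.
First-order condition: 158 − 2y_i − Σ_{j≠i} y_j = 0.
In a symmetric equilibrium every fishing fleet chooses the same y, so Σ_{j≠i} y_j = 3y. The condition becomes 158 − 5y = 0, giving y = 158/5 = 31.6.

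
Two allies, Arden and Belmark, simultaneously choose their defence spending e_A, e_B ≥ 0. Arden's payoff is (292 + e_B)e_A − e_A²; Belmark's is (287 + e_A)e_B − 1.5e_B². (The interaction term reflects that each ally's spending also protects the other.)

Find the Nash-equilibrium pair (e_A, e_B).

232.6, 173.2

Expanding Arden's payoff: 292e_A + e_Be_A − e_A².
∂π/∂e_A = 292 + e_B − 2e_A = 0, so e_A = 146 + 0.5e_B.
Likewise for Belmark: e_B = 287/3 + (1/3)e_A.
Solving the two reaction functions simultaneously: (1 − (0.5)(1/3))e_A = 146 + 0.5·(287/3), so (5/6)e_A = 1163/6 and e_A = 232.6.
Then e_B = 287/3 + (1/3)·232.6 = 173.2.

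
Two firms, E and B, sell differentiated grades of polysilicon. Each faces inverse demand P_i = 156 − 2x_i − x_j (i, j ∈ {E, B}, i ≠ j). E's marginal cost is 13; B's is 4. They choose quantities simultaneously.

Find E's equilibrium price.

69

Firm E's profit: π = x_E(156 − 2x_E − x_B) − 13x_E.
∂π/∂x_E = 143 − 4x_E − x_B = 0 ⇒ x_E = 35.75 − 0.25x_B.
Similarly x_B = 38 − 0.25x_E.
Substituting the second reaction function into the first: x_E = 35.75 − 0.25(38 − 0.25x_E), which gives 0.9375x_E = 26.25 ⇒ x_E = 28.
Then x_B = 38 − 0.25·28 = 31.
P_E = 156 − 2·28 − 31 = 69.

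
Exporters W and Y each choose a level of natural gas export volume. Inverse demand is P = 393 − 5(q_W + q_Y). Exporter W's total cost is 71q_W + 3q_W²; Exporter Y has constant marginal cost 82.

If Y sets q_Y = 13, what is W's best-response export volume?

Exporter W's profit: π = q_W(393 − 5(q_W + q_Y)) − 71q_W − 3q_W².
∂π/∂q_W = 322 − 16q_W − 5q_Y = 0, so q_W = 20.125 − 0.3125q_Y.
At q_Y = 13: q_W = 20.125 − 0.3125·13 = 16.0625.

16.0625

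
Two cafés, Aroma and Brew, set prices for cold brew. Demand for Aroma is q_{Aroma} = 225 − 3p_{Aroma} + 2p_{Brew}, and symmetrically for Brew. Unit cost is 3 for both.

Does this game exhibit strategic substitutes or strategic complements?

Aroma's profit: π = (p_{Aroma} − 3)(225 − 3p_{Aroma} + 2p_{Brew}).
∂π/∂p_{Aroma} = 234 − 6p_{Aroma} + 2p_{Brew} = 0 ⇒ p_{Aroma} = 39 + (1/3)p_{Brew}.
The best-response slope dp_{Aroma}/dp_{Brew} = 1/3 > 0: the reaction function is upward-sloping, so the choices are strategic complements.

strategic complements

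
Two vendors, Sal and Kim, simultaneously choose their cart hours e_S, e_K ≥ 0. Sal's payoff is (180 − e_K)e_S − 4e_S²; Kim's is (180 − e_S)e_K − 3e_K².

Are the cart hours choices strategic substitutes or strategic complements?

Expanding Sal's payoff: 180e_S − e_Ke_S − 4e_S².
∂π/∂e_S = 180 − e_K − 8e_S = 0, so e_S = 22.5 − 0.125e_K.
The best-response slope de_S/de_K = −0.125 < 0: the reaction function is downward-sloping, so the choices are strategic substitutes.

strategic substitutes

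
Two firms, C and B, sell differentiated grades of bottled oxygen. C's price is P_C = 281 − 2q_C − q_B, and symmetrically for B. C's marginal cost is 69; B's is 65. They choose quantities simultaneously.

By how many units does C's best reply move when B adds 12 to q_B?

-3

Firm C's profit: π = q_C(281 − 2q_C − q_B) − 69q_C.
∂π/∂q_C = 212 − 4q_C − q_B = 0 ⇒ q_C = 53 − 0.25q_B.
The reaction-function slope is −0.25, so a 12-unit rise in q_B moves q_C by −0.25 × 12 = −3. C's best response falls — the actions are strategic substitutes.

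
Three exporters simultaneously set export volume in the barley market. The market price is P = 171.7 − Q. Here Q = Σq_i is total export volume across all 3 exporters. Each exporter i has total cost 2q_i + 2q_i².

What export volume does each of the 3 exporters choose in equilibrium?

21.2125

A representative exporter's profit is π_i = q_i(171.7 − Q) − 2q_i − 2q_i², with Q = q_i + Σ_{j≠i} q_j.
First-order condition: 169.7 − 6q_i − Σ_{j≠i} q_j = 0.
With identical exporters, set every q_j = q: then 169.7 − 6q − 2q = 0, i.e. q = 169.7/8 = 21.2125.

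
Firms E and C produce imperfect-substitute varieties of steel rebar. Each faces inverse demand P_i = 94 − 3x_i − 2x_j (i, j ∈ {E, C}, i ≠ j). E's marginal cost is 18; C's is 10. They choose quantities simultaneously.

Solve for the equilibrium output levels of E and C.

Firm E's profit: π = x_E(94 − 3x_E − 2x_C) − 18x_E.
∂π/∂x_E = 76 − 6x_E − 2x_C = 0 ⇒ x_E = 38/3 − (1/3)x_C.
Similarly x_C = 14 − (1/3)x_E.
Plugging x_C into E's best response: x_E = 38/3 − (1/3)(14 − (1/3)x_E) ⇒ (8/9)x_E = 8, so x_E = 9.
Then x_C = 14 − (1/3)·9 = 11.

9, 11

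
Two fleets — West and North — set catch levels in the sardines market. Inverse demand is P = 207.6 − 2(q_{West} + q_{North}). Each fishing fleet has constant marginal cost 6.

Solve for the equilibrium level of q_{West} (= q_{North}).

33.6

Fishing fleet West's profit: π = q_{West}(207.6 − 2(q_{West} + q_{North})) − 6q_{West}.
∂π/∂q_{West} = 201.6 − 4q_{West} − 2q_{North} = 0, so q_{West} = 50.4 − 0.5q_{North}.
Setting q_{West} = q_{North} in the reaction function: q_{West} = 50.4 − 0.5q_{West}, so q_{West} = 50.4 / 1.5 = 33.6.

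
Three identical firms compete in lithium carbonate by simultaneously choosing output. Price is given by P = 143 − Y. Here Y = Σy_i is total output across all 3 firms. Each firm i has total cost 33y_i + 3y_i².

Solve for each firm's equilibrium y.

A representative firm's profit is π_i = y_i(143 − Y) − 33y_i − 3y_i², with Y = y_i + Σ_{j≠i} y_j.
First-order condition: 110 − 8y_i − Σ_{j≠i} y_j = 0.
With identical firms, set every y_j = y: then 110 − 8y − 2y = 0, i.e. y = 110/10 = 11.

11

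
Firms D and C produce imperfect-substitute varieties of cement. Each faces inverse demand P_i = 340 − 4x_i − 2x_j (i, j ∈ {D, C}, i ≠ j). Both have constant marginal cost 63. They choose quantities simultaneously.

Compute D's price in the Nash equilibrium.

Firm D's profit: π = x_D(340 − 4x_D − 2x_C) − 63x_D.
∂π/∂x_D = 277 − 8x_D − 2x_C = 0 ⇒ x_D = 34.625 − 0.25x_C.
By symmetry x_C = x_D; substituting into the reaction function, 1.25x_D = 34.625 and x_D = 27.7.
P_D = 340 − 4·27.7 − 2·27.7 = 173.8.

173.8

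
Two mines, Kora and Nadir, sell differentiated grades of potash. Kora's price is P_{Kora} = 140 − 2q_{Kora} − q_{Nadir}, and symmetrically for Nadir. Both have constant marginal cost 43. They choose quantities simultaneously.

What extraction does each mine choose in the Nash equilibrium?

Mine Kora's profit: π = q_{Kora}(140 − 2q_{Kora} − q_{Nadir}) − 43q_{Kora}.
∂π/∂q_{Kora} = 97 − 4q_{Kora} − q_{Nadir} = 0 ⇒ q_{Kora} = 24.25 − 0.25q_{Nadir}.
By symmetry q_{Nadir} = q_{Kora}; substituting into the reaction function, 1.25q_{Kora} = 24.25 and q_{Kora} = 19.4.

19.4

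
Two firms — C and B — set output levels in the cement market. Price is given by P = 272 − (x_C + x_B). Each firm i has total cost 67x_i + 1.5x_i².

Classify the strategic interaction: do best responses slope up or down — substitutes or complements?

strategic substitutes

Firm C's profit: π = x_C(272 − (x_C + x_B)) − 67x_C − 1.5x_C².
∂π/∂x_C = 205 − 5x_C − x_B = 0, so x_C = 41 − 0.2x_B.
The best-response slope dx_C/dx_B = −0.2 < 0: the reaction function is downward-sloping, so the choices are strategic substitutes.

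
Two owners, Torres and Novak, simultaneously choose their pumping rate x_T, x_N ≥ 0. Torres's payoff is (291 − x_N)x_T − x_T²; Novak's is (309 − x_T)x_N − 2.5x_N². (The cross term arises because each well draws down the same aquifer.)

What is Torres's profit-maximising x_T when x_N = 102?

94.5

Expanding Torres's payoff: 291x_T − x_Nx_T − x_T².
∂π/∂x_T = 291 − x_N − 2x_T = 0, so x_T = 145.5 − 0.5x_N.
At x_N = 102: x_T = 145.5 − 0.5·102 = 94.5.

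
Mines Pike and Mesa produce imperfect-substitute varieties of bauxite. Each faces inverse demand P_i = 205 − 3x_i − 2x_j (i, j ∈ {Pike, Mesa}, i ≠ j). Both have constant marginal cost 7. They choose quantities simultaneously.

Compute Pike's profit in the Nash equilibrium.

Mine Pike's profit: π = x_{Pike}(205 − 3x_{Pike} − 2x_{Mesa}) − 7x_{Pike}.
∂π/∂x_{Pike} = 198 − 6x_{Pike} − 2x_{Mesa} = 0 ⇒ x_{Pike} = 33 − (1/3)x_{Mesa}.
The game is symmetric, so in equilibrium x_{Mesa} = x_{Pike}: the reaction function gives (4/3)x_{Pike} = 33, hence x_{Pike} = 24.75.
P_{Pike} = 205 − 3·24.75 − 2·24.75 = 81.25.
Profit = (81.25 − 7)·24.75 = 1837.6875.

1837.6875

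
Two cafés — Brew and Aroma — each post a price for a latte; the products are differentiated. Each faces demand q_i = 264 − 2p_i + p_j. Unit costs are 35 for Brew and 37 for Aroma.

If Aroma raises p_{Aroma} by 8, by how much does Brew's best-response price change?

2

Brew's profit: π = (p_{Brew} − 35)(264 − 2p_{Brew} + p_{Aroma}).
∂π/∂p_{Brew} = 334 − 4p_{Brew} + p_{Aroma} = 0 ⇒ p_{Brew} = 83.5 + 0.25p_{Aroma}.
The reaction-function slope is 0.25, so an 8-unit rise in p_{Aroma} moves p_{Brew} by 0.25 × 8 = 2. Brew's best response rises — the actions are strategic complements.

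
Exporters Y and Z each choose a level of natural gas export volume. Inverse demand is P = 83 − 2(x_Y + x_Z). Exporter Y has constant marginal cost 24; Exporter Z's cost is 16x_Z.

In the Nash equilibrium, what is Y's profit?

Exporter Y's profit: π = x_Y(83 − 2(x_Y + x_Z)) − 24x_Y.
∂π/∂x_Y = 59 − 4x_Y − 2x_Z = 0, so x_Y = 14.75 − 0.5x_Z.
By the same steps for Z: x_Z = 16.75 − 0.5x_Y.
Substituting the second reaction function into the first: x_Y = 14.75 − 0.5(16.75 − 0.5x_Y), which gives 0.75x_Y = 6.375 ⇒ x_Y = 8.5.
Then x_Z = 16.75 − 0.5·8.5 = 12.5.
Price P = 83 − 2·21 = 41.
Y's profit: (41 − 24)·8.5 = 144.5.

144.5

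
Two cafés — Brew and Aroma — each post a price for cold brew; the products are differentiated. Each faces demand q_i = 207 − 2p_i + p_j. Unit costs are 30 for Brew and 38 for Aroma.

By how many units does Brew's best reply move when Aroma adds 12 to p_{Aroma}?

Brew's profit: π = (p_{Brew} − 30)(207 − 2p_{Brew} + p_{Aroma}).
∂π/∂p_{Brew} = 267 − 4p_{Brew} + p_{Aroma} = 0 ⇒ p_{Brew} = 66.75 + 0.25p_{Aroma}.
The reaction-function slope is 0.25, so a 12-unit rise in p_{Aroma} moves p_{Brew} by 0.25 × 12 = 3. Brew's best response rises — the actions are strategic complements.

3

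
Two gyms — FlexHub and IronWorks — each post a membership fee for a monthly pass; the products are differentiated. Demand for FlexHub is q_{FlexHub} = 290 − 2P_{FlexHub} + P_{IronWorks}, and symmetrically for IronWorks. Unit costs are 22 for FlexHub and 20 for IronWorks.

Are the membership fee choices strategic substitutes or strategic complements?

strategic complements

FlexHub's profit: π = (P_{FlexHub} − 22)(290 − 2P_{FlexHub} + P_{IronWorks}).
∂π/∂P_{FlexHub} = 334 − 4P_{FlexHub} + P_{IronWorks} = 0 ⇒ P_{FlexHub} = 83.5 + 0.25P_{IronWorks}.
The best-response slope dP_{FlexHub}/dP_{IronWorks} = 0.25 > 0: the reaction function is upward-sloping, so the choices are strategic complements.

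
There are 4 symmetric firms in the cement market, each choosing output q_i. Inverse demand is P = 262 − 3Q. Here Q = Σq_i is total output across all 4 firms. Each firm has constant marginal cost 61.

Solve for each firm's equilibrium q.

A representative firm's profit is π_i = q_i(262 − 3Q) − 61q_i, with Q = q_i + Σ_{j≠i} q_j.
First-order condition: 201 − 6q_i − 3Σ_{j≠i} q_j = 0.
Imposing symmetry (q_j = q for all j) turns Σ_{j≠i} q_j into 3q, so 201 = 15q and q = 13.4.

13.4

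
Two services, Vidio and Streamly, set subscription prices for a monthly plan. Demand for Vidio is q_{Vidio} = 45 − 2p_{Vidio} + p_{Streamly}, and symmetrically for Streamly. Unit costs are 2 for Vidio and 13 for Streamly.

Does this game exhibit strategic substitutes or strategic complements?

Vidio's profit: π = (p_{Vidio} − 2)(45 − 2p_{Vidio} + p_{Streamly}).
∂π/∂p_{Vidio} = 49 − 4p_{Vidio} + p_{Streamly} = 0 ⇒ p_{Vidio} = 12.25 + 0.25p_{Streamly}.
The best-response slope dp_{Vidio}/dp_{Streamly} = 0.25 > 0: the reaction function is upward-sloping, so the choices are strategic complements.

strategic complements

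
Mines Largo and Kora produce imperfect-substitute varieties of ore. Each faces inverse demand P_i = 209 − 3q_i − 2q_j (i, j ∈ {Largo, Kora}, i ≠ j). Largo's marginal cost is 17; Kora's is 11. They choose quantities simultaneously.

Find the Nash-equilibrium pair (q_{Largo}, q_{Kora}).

23.625, 25.125

Mine Largo's profit: π = q_{Largo}(209 − 3q_{Largo} − 2q_{Kora}) − 17q_{Largo}.
∂π/∂q_{Largo} = 192 − 6q_{Largo} − 2q_{Kora} = 0 ⇒ q_{Largo} = 32 − (1/3)q_{Kora}.
Similarly q_{Kora} = 33 − (1/3)q_{Largo}.
Plugging q_{Kora} into Largo's best response: q_{Largo} = 32 − (1/3)(33 − (1/3)q_{Largo}) ⇒ (8/9)q_{Largo} = 21, so q_{Largo} = 23.625.
Then q_{Kora} = 33 − (1/3)·23.625 = 25.125.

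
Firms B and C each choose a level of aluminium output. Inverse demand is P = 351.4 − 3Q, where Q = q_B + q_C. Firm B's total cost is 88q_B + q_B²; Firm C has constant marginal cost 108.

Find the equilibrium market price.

Firm B's profit: π = q_B(351.4 − 3(q_B + q_C)) − 88q_B − q_B².
∂π/∂q_B = 263.4 − 8q_B − 3q_C = 0, so q_B = 32.925 − 0.375q_C.
For C: ∂π/∂q_C = 243.4 − 6q_C − 3q_B = 0 ⇒ q_C = 1217/30 − 0.5q_B.
Plugging q_C into B's best response: q_B = 32.925 − 0.375(1217/30 − 0.5q_B) ⇒ 0.8125q_B = 17.7125, so q_B = 21.8.
Then q_C = 1217/30 − 0.5·21.8 = 89/3.
Equilibrium price: P = 351.4 − 3·(772/15) = 197.

197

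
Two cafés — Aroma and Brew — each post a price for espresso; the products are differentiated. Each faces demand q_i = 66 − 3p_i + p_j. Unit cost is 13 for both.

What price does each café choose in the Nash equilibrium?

Aroma's profit: π = (p_{Aroma} − 13)(66 − 3p_{Aroma} + p_{Brew}).
∂π/∂p_{Aroma} = 105 − 6p_{Aroma} + p_{Brew} = 0 ⇒ p_{Aroma} = 17.5 + (1/6)p_{Brew}.
By symmetry p_{Brew} = p_{Aroma}; substituting into the reaction function, (5/6)p_{Aroma} = 17.5 and p_{Aroma} = 21.

21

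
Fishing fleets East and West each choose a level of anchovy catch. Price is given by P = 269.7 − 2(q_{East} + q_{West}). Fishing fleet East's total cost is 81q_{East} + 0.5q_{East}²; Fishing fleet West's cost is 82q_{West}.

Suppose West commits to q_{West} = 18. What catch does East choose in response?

Fishing fleet East's profit: π = q_{East}(269.7 − 2(q_{East} + q_{West})) − 81q_{East} − 0.5q_{East}².
∂π/∂q_{East} = 188.7 − 5q_{East} − 2q_{West} = 0, so q_{East} = 37.74 − 0.4q_{West}.
At q_{West} = 18: q_{East} = 37.74 − 0.4·18 = 30.54.

30.54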